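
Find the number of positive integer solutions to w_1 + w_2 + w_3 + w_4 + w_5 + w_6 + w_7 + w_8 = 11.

Substitute w'_i = w_i - 1 (so w'_i >= 0). Then sum w'_i = 11 - 8 = 3.
Stars and bars: C(3+8-1, 8-1) = C(10,7).

Final answer: C(10,7) = 120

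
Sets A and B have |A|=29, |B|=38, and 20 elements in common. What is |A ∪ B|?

|A union B| = |A| + |B| - |A intersect B| = 29 + 38 - 20.

Final answer: 47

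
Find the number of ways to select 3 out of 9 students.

C(9,3) = 9!/(3! x 6!).

Final answer: \binom{9}{3} = 84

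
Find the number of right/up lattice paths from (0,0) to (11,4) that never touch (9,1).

Total paths to (11,4): C(15,4) = 1365.
Paths through (9,1): C(10,1) x C(5,3) = 100.
Avoiding (9,1): 1365 - 100.

Final answer: 1265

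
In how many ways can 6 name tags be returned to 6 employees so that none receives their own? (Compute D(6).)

Derangements satisfy D(n) = (n-1)(D(n-1) + D(n-2)), starting from D(0)=1, D(1)=0.
D(2) = 1 x (0 + 1) = 1
D(3) = 2 x (1 + 0) = 2
D(4) = 3 x (2 + 1) = 9
D(5) = 4 x (9 + 2) = 44
D(6) = 5 x (D(5) + D(4)) = 5 x (44 + 9)

Final answer: D(6) = 265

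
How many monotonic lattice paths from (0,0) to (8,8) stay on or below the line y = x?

Total monotonic paths to (8,8): C(16,8) = 12870.
By the reflection principle, paths that go above the diagonal number C(16,9) = 11440.
Valid Dyck paths: 12870 - 11440.
(These counts are the Catalan numbers.)

Final answer: C_{8} = 1430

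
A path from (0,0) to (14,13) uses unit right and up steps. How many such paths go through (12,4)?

Paths (0,0)->(12,4): C(16,4) = 1820.
Paths (12,4)->(14,13): C(11,9) = 55.
By multiplication principle: 1820 x 55.

Final answer: 100100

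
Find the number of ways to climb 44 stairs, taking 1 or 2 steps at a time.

Let f(n) count the ways. The last step is size 1 or 2, so f(n) = f(n-1) + f(n-2) with f(1)=1, f(2)=2.
Iterating the recurrence: f(1)=1, f(2)=2, f(3)=3, f(4)=5, f(5)=8, f(6)=13, f(7)=21, f(8)=34, f(9)=55, f(10)=89, f(11)=144, f(12)=233, f(13)=377, f(14)=610, f(15)=987, f(16)=1597, f(17)=2584, f(18)=4181, f(19)=6765, f(20)=10946, f(21)=17711, f(22)=28657, f(23)=46368, f(24)=75025, f(25)=121393, f(26)=196418, f(27)=317811, f(28)=514229, f(29)=832040, f(30)=1346269, f(31)=2178309, f(32)=3524578, f(33)=5702887, f(34)=9227465, f(35)=14930352, f(36)=24157817, f(37)=39088169, f(38)=63245986, f(39)=102334155, f(40)=165580141, f(41)=267914296, f(42)=433494437, f(43)=701408733, f(44)=1134903170.

Final answer: 1134903170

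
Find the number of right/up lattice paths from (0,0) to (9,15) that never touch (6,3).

Total paths to (9,15): C(24,15) = 1307504.
Paths through (6,3): C(9,3) x C(15,12) = 38220.
Avoiding (6,3): 1307504 - 38220.

Final answer: 1269284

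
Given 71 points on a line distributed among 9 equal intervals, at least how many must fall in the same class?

By pigeonhole with 71 objects and 9 categories: ceiling(71/9).

Final answer: 8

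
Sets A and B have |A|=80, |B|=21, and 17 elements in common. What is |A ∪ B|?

|A union B| = |A| + |B| - |A intersect B| = 80 + 21 - 17.

Final answer: 84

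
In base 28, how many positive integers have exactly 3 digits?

Leading digit: 27 options (nonzero). Other 2 digit(s): 28 options each.
Total: 27 x 28^2.

Final answer: 21168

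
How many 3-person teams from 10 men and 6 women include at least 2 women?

Sum over valid woman counts:
C(6,2)C(10,1) = 150
C(6,3)C(10,0) = 20
Total: 150 + 20.

Final answer: 170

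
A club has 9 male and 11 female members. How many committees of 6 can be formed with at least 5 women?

Sum over valid woman counts:
C(11,5)C(9,1) = 4158
C(11,6)C(9,0) = 462
Total: 4158 + 462.

Final answer: 4620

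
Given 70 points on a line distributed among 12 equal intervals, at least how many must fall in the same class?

By pigeonhole with 70 objects and 12 categories: ceiling(70/12).

Final answer: 6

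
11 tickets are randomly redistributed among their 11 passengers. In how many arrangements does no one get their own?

Derangements satisfy D(n) = (n-1)(D(n-1) + D(n-2)), starting from D(0)=1, D(1)=0.
D(2) = 1 x (0 + 1) = 1
D(3) = 2 x (1 + 0) = 2
D(4) = 3 x (2 + 1) = 9
D(5) = 4 x (9 + 2) = 44
D(6) = 5 x (44 + 9) = 265
D(7) = 6 x (265 + 44) = 1854
D(8) = 7 x (1854 + 265) = 14833
D(9) = 8 x (14833 + 1854) = 133496
D(10) = 9 x (133496 + 14833) = 1334961
D(11) = 10 x (D(10) + D(9)) = 10 x (1334961 + 133496)

Final answer: D(11) = 14684570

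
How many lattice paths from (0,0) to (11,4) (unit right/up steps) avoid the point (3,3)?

Total paths to (11,4): C(15,4) = 1365.
Paths through (3,3): C(6,3) x C(9,1) = 180.
Avoiding (3,3): 1365 - 180.

Final answer: 1185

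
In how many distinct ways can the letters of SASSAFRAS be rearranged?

Letters (A:3, F:1, R:1, S:4). Total letters: 9.
Permutations = 9!/(4! x 3!).

Final answer: 2520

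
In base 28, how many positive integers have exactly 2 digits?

Leading digit: 27 options (nonzero). Other 1 digit(s): 28 options each.
Total: 27 x 28^1.

Final answer: 756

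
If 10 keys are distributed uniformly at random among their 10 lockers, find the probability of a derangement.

D(n) = (n-1)(D(n-1) + D(n-2)), D(0)=1, D(1)=0.
Building up: D(2)=1, D(3)=2, D(4)=9, D(5)=44, D(6)=265, D(7)=1854, D(8)=14833, D(9)=133496, D(10)=1334961.
Total arrangements: 10! = 3628800.
Probability = D(10)/10! = 16481/44800.

Final answer: D(10)/10! = 1334961/3628800 = 0.367879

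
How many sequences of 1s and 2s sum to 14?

Let f(n) count the ways. The last step is size 1 or 2, so f(n) = f(n-1) + f(n-2) with f(1)=1, f(2)=2.
Building up term by term: f(1)=1, f(2)=2, f(3)=3, f(4)=5, f(5)=8, f(6)=13, f(7)=21, f(8)=34, f(9)=55, f(10)=89, f(11)=144, f(12)=233, f(13)=377, f(14)=610.

Final answer: 610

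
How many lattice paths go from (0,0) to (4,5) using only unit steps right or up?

Each path has 4 right steps and 5 up steps in some order (9 steps total).
Choose which 5 of the 9 steps are up: C(9,5).

Final answer: C(9,5) = 126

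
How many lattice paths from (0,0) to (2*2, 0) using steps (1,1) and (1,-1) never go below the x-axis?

Total monotonic paths to (2,2): C(4,2) = 6.
A path is bad iff it touches y = x + 1; reflecting its initial segment maps bad paths bijectively onto all paths to (1,3), of which there are C(4,3) = 4.
Valid Dyck paths: 6 - 4.
(Equivalently, C_{2} = C(4,2)/3 = 6/3.)

Final answer: C_{2} = 2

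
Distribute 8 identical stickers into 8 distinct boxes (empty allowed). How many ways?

Stars and bars: C(n+k-1, k-1) = C(15,7).

Final answer: C(15,7) = 6435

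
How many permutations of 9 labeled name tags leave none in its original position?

Use the recurrence D(n) = (n-1)(D(n-1) + D(n-2)) with D(0)=1, D(1)=0.
D(2) = 1 x (0 + 1) = 1
D(3) = 2 x (1 + 0) = 2
D(4) = 3 x (2 + 1) = 9
D(5) = 4 x (9 + 2) = 44
D(6) = 5 x (44 + 9) = 265
D(7) = 6 x (265 + 44) = 1854
D(8) = 7 x (1854 + 265) = 14833
D(9) = 8 x (D(8) + D(7)) = 8 x (14833 + 1854)

Final answer: D(9) = 133496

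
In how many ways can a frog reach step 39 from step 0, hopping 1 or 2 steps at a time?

Condition on the final move: it is a 1-step (f(n-1) ways to get there) or a 2-step (f(n-2) ways), so f(n) = f(n-1) + f(n-2), with f(1)=1, f(2)=2.
Building up term by term: f(1)=1, f(2)=2, f(3)=3, f(4)=5, f(5)=8, f(6)=13, f(7)=21, f(8)=34, f(9)=55, f(10)=89, f(11)=144, f(12)=233, f(13)=377, f(14)=610, f(15)=987, f(16)=1597, f(17)=2584, f(18)=4181, f(19)=6765, f(20)=10946, f(21)=17711, f(22)=28657, f(23)=46368, f(24)=75025, f(25)=121393, f(26)=196418, f(27)=317811, f(28)=514229, f(29)=832040, f(30)=1346269, f(31)=2178309, f(32)=3524578, f(33)=5702887, f(34)=9227465, f(35)=14930352, f(36)=24157817, f(37)=39088169, f(38)=63245986, f(39)=102334155.

Final answer: 102334155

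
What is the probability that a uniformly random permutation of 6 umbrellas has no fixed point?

Derangements satisfy D(n) = (n-1)(D(n-1) + D(n-2)), starting from D(0)=1, D(1)=0.
Building up: D(2)=1, D(3)=2, D(4)=9, D(5)=44, D(6)=265.
Total arrangements: 6! = 720.
Probability = D(6)/6! = 53/144.

Final answer: D(6)/6! = 265/720 = 0.368056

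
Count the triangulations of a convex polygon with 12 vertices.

This is a standard Catalan-number count: the answer is C_n. Here n = 12 - 2 = 10.
C_n = (2n)!/(n!(n+1)!), so C_{10} = 20!/(10! x 11!) = C(20,10)/11 = 184756/11.

Final answer: C_{10} = 16796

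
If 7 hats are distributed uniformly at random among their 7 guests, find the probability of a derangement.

Derangements satisfy D(n) = (n-1)(D(n-1) + D(n-2)), starting from D(0)=1, D(1)=0.
Building up: D(2)=1, D(3)=2, D(4)=9, D(5)=44, D(6)=265, D(7)=1854.
Total arrangements: 7! = 5040.
Probability = D(7)/7! = 103/280.

Final answer: D(7)/7! = 1854/5040 = 0.367857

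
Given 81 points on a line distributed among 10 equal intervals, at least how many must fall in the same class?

By pigeonhole with 81 objects and 10 categories: ceiling(81/10).

Final answer: 9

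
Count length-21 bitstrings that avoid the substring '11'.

Classify by the final bit: ...0 gives a(n-1) strings, ...01 gives a(n-2) strings. Thus a(n) = a(n-1) + a(n-2) with a(1)=2, a(2)=3.
Iterating the recurrence: a(1)=2, a(2)=3, a(3)=5, a(4)=8, a(5)=13, a(6)=21, a(7)=34, a(8)=55, a(9)=89, a(10)=144, a(11)=233, a(12)=377, a(13)=610, a(14)=987, a(15)=1597, a(16)=2584, a(17)=4181, a(18)=6765, a(19)=10946, a(20)=17711, a(21)=28657.

Final answer: 28657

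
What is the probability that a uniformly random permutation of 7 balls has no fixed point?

Use the recurrence D(n) = (n-1)(D(n-1) + D(n-2)) with D(0)=1, D(1)=0.
Building up: D(2)=1, D(3)=2, D(4)=9, D(5)=44, D(6)=265, D(7)=1854.
Total arrangements: 7! = 5040.
Probability = D(7)/7! = 103/280.

Final answer: D(7)/7! = 1854/5040 = 0.367857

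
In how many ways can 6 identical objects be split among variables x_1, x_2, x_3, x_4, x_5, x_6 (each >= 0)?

Stars and bars with 6 stars and 5 bars:
C(6+6-1, 6-1) = C(11,5).

Final answer: C(11,5) = 462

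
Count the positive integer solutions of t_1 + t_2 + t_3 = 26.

Substitute t'_i = t_i - 1 (so t'_i >= 0). Then sum t'_i = 26 - 3 = 23.
Stars and bars: C(23+3-1, 3-1) = C(25,2).

Final answer: C(25,2) = 300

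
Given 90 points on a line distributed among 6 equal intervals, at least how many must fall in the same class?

By pigeonhole with 90 objects and 6 categories: ceiling(90/6).

Final answer: 15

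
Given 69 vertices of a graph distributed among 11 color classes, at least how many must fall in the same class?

By pigeonhole with 69 objects and 11 categories: ceiling(69/11).

Final answer: 7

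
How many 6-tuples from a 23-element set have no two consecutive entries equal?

Let g(n) count such strings. g(1) = 23, and each valid string of length n-1 extends in 22 ways (any symbol but the last), so g(n) = 22 g(n-1).
Total: g(6) = 23 x 22^5.

Final answer: 23 x 22^{5} = 118533536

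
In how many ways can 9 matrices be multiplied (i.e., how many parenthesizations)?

This is counted by the nth Catalan number C_n. Here n = 9 - 1 = 8.
Using C_0 = 1 and C_(k+1) = C_k x 2(2k+1)/(k+2), build up term by term: C_1=1, C_2=2, C_3=5, C_4=14, C_5=42, C_6=132, C_7=429, C_8=1430.

Final answer: C_{8} = 1430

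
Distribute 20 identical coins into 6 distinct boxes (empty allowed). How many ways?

Stars and bars: C(n+k-1, k-1) = C(25,5).

Final answer: C(25,5) = 53130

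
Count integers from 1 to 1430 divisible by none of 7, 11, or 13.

|div by 7|=204, |div by 11|=130, |div by 13|=110.
|div by 7&11|=18, |div by 7&13|=15, |div by 11&13|=10, |div by all|=1.
By inclusion-exclusion, divisible by at least one: 204+130+110-18-15-10+1 = 402.
Not divisible by any: 1430 - 402.

Final answer: 1028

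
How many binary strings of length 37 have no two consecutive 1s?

A valid string ends in 0 (append to any length-(n-1) valid string) or in 01 (append to any length-(n-2) valid string), so a(n) = a(n-1) + a(n-2) with a(1)=2, a(2)=3.
Computing successive values: a(1)=2, a(2)=3, a(3)=5, a(4)=8, a(5)=13, a(6)=21, a(7)=34, a(8)=55, a(9)=89, a(10)=144, a(11)=233, a(12)=377, a(13)=610, a(14)=987, a(15)=1597, a(16)=2584, a(17)=4181, a(18)=6765, a(19)=10946, a(20)=17711, a(21)=28657, a(22)=46368, a(23)=75025, a(24)=121393, a(25)=196418, a(26)=317811, a(27)=514229, a(28)=832040, a(29)=1346269, a(30)=2178309, a(31)=3524578, a(32)=5702887, a(33)=9227465, a(34)=14930352, a(35)=24157817, a(36)=39088169, a(37)=63245986.

Final answer: 63245986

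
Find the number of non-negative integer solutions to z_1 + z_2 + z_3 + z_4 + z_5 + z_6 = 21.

Stars and bars with 21 stars and 5 bars:
C(21+6-1, 6-1) = C(26,5).

Final answer: C(26,5) = 65780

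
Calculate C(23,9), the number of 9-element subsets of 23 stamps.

C(23,9) = 23!/(9! x 14!).

Final answer: \binom{23}{9} = 817190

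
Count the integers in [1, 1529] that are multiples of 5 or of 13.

Multiples of 5: 305. Multiples of 13: 117. Of both (lcm=65): 23.
By inclusion-exclusion: 305 + 117 - 23.

Final answer: 399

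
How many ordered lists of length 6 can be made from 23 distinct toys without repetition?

P(23,6) = 23!/(23-6)! = 23!/17!.

Final answer: P(23,6) = 72681840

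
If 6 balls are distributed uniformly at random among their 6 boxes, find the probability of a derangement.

Derangements satisfy D(n) = (n-1)(D(n-1) + D(n-2)), starting from D(0)=1, D(1)=0.
Building up: D(2)=1, D(3)=2, D(4)=9, D(5)=44, D(6)=265.
Total arrangements: 6! = 720.
Probability = D(6)/6! = 53/144.

Final answer: D(6)/6! = 265/720 = 0.368056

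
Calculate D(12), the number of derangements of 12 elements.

Use the recurrence D(n) = (n-1)(D(n-1) + D(n-2)) with D(0)=1, D(1)=0.
D(2) = 1 x (0 + 1) = 1
D(3) = 2 x (1 + 0) = 2
D(4) = 3 x (2 + 1) = 9
D(5) = 4 x (9 + 2) = 44
D(6) = 5 x (44 + 9) = 265
D(7) = 6 x (265 + 44) = 1854
D(8) = 7 x (1854 + 265) = 14833
D(9) = 8 x (14833 + 1854) = 133496
D(10) = 9 x (133496 + 14833) = 1334961
D(11) = 10 x (1334961 + 133496) = 14684570
D(12) = 11 x (D(11) + D(10)) = 11 x (14684570 + 1334961)

Final answer: D(12) = 176214841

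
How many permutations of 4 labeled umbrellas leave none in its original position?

Derangements satisfy D(n) = (n-1)(D(n-1) + D(n-2)), starting from D(0)=1, D(1)=0.
D(2) = 1 x (0 + 1) = 1
D(3) = 2 x (1 + 0) = 2
D(4) = 3 x (D(3) + D(2)) = 3 x (2 + 1)

Final answer: D(4) = 9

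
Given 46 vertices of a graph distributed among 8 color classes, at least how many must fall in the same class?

By pigeonhole with 46 objects and 8 categories: ceiling(46/8).

Final answer: 6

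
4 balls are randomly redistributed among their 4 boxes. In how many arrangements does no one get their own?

Derangements satisfy D(n) = (n-1)(D(n-1) + D(n-2)), starting from D(0)=1, D(1)=0.
D(2) = 1 x (0 + 1) = 1
D(3) = 2 x (1 + 0) = 2
D(4) = 3 x (D(3) + D(2)) = 3 x (2 + 1)

Final answer: D(4) = 9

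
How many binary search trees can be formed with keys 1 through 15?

This is counted by the nth Catalan number C_n. Here n = 15.
C_n = C(2n,n)/(n+1), so C_{15} = C(30,15)/16 = 155117520/16.

Final answer: C_{15} = 9694845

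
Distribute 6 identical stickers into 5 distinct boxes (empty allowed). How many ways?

Stars and bars: C(n+k-1, k-1) = C(10,4).

Final answer: C(10,4) = 210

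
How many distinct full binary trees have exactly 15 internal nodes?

This is counted by the nth Catalan number C_n. Here n = 15.
C_n = (2n)!/(n!(n+1)!), so C_{15} = 30!/(15! x 16!) = C(30,15)/16 = 155117520/16.

Final answer: C_{15} = 9694845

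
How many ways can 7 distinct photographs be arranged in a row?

The number of ways to arrange 7 distinct objects is 7!.

Final answer: 7! = 5040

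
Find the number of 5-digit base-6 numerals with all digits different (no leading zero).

First digit: 5 (nonzero). Second: 5 (not first). Third: 4, etc.
Total: 5 x 5 x 4 x 3 x 2.

Final answer: 600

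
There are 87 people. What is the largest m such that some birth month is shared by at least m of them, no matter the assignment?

There are 12 possible values for birth month. With 87 people and 12 categories, by pigeonhole: ceiling(87/12).

Final answer: 8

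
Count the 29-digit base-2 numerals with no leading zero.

Leading digit: 1 options (nonzero). Other 28 digit(s): 2 options each.
Total: 1 x 2^28.

Final answer: 268435456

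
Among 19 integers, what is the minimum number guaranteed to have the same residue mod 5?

There are 5 possible values for residue mod 5. With 19 integers and 5 categories, by pigeonhole: ceiling(19/5).

Final answer: 4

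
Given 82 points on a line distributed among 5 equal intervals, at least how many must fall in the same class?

By pigeonhole with 82 objects and 5 categories: ceiling(82/5).

Final answer: 17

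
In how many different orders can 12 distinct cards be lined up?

The number of ways to arrange 12 distinct objects is 12!.

Final answer: 12! = 479001600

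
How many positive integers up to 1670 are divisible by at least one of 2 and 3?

Multiples of 2: 835. Multiples of 3: 556. Of both (lcm=6): 278.
By inclusion-exclusion: 835 + 556 - 278.

Final answer: 1113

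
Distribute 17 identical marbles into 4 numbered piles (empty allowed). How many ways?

Stars and bars: C(n+k-1, k-1) = C(20,3).

Final answer: C(20,3) = 1140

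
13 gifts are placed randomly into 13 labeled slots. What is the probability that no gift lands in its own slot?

Use the recurrence D(n) = (n-1)(D(n-1) + D(n-2)) with D(0)=1, D(1)=0.
Building up: D(2)=1, D(3)=2, D(4)=9, D(5)=44, D(6)=265, D(7)=1854, D(8)=14833, D(9)=133496, D(10)=1334961, D(11)=14684570, D(12)=176214841, D(13)=2290792932.
Total arrangements: 13! = 6227020800.
Probability = D(13)/13! = 63633137/172972800.

Final answer: D(13)/13! = 2290792932/6227020800 = 0.367879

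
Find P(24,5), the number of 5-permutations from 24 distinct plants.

P(24,5) = 24!/(24-5)! = 24!/19!.

Final answer: P(24,5) = 5100480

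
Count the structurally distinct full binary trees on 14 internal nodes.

This is counted by the nth Catalan number C_n. Here n = 14.
C_n = C(2n,n)/(n+1), so C_{14} = C(28,14)/15 = 40116600/15.

Final answer: C_{14} = 2674440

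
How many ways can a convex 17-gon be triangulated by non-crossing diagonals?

This is counted by the nth Catalan number C_n. Here n = 17 - 2 = 15.
C_n = (2n)!/(n!(n+1)!), so C_{15} = 30!/(15! x 16!) = C(30,15)/16 = 155117520/16.

Final answer: C_{15} = 9694845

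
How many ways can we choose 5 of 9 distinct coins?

C(9,5) = 9!/(5! x 4!).

Final answer: \binom{9}{5} = 126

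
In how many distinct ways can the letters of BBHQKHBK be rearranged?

Letters (B:3, H:2, K:2, Q:1). Total letters: 8.
Permutations = 8!/(3! x 2! x 2!).

Final answer: 1680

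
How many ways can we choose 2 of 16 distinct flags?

C(16,2) = 16!/(2! x (16-2)!).

Final answer: C(16,2) = 120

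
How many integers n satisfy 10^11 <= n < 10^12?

The leading digit cannot be 0 (9 options); the other 11 digits can be anything (10 options each).
Total: 9 x 10^11.

Final answer: 900000000000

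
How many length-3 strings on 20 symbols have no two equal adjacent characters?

First character: 20 choices. Each subsequent: 19 choices (must differ from the previous one).
Total: 20 x 19^2.

Final answer: 20 x 19^{2} = 7220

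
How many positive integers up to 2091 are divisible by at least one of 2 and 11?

Multiples of 2: 1045. Multiples of 11: 190. Of both (lcm=22): 95.
By inclusion-exclusion: 1045 + 190 - 95.

Final answer: 1140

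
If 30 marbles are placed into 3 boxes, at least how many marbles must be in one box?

By the pigeonhole principle: ceiling(30/3).

Final answer: 10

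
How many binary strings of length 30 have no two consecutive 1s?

Let a(n) count valid strings. If the last bit is 0 the prefix is any valid string of length n-1; if it is 1 the string must end in 01 with a valid prefix of length n-2. So a(n) = a(n-1) + a(n-2), a(1)=2, a(2)=3.
Building up term by term: a(1)=2, a(2)=3, a(3)=5, a(4)=8, a(5)=13, a(6)=21, a(7)=34, a(8)=55, a(9)=89, a(10)=144, a(11)=233, a(12)=377, a(13)=610, a(14)=987, a(15)=1597, a(16)=2584, a(17)=4181, a(18)=6765, a(19)=10946, a(20)=17711, a(21)=28657, a(22)=46368, a(23)=75025, a(24)=121393, a(25)=196418, a(26)=317811, a(27)=514229, a(28)=832040, a(29)=1346269, a(30)=2178309.

Final answer: 2178309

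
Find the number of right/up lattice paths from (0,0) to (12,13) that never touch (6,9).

Total paths to (12,13): C(25,13) = 5200300.
Paths through (6,9): C(15,9) x C(10,4) = 1051050.
Avoiding (6,9): 5200300 - 1051050.

Final answer: 4149250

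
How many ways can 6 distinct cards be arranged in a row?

The number of ways to arrange 6 distinct objects is 6!.

Final answer: 6! = 720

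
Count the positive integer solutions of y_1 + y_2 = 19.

Substitute y'_i = y_i - 1 (so y'_i >= 0). Then sum y'_i = 19 - 2 = 17.
Stars and bars: C(17+2-1, 2-1) = C(18,1).

Final answer: C(18,1) = 18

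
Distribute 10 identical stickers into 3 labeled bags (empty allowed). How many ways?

Stars and bars: C(n+k-1, k-1) = C(12,2).

Final answer: C(12,2) = 66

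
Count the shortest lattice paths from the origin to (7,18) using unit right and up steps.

Each path has 7 right steps and 18 up steps in some order (25 steps total).
Choose which 18 of the 25 steps are up: C(25,18).

Final answer: C(25,18) = 480700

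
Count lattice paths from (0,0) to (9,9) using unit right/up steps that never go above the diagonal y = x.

Total monotonic paths to (9,9): C(18,9) = 48620.
Paths that cross above y=x (reflection bijection): C(18,10) = 43758.
Valid Dyck paths: 48620 - 43758.
(This is the Catalan number C_{9}.)

Final answer: C_{9} = 4862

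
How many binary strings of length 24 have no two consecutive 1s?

Let a(n) count valid strings. If the last bit is 0 the prefix is any valid string of length n-1; if it is 1 the string must end in 01 with a valid prefix of length n-2. So a(n) = a(n-1) + a(n-2), a(1)=2, a(2)=3.
Building up term by term: a(1)=2, a(2)=3, a(3)=5, a(4)=8, a(5)=13, a(6)=21, a(7)=34, a(8)=55, a(9)=89, a(10)=144, a(11)=233, a(12)=377, a(13)=610, a(14)=987, a(15)=1597, a(16)=2584, a(17)=4181, a(18)=6765, a(19)=10946, a(20)=17711, a(21)=28657, a(22)=46368, a(23)=75025, a(24)=121393.

Final answer: 121393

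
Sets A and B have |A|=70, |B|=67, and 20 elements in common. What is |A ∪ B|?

|A union B| = |A| + |B| - |A intersect B| = 70 + 67 - 20.

Final answer: 117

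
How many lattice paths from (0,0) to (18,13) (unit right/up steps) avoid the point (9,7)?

Total paths to (18,13): C(31,13) = 206253075.
Paths through (9,7): C(16,7) x C(15,6) = 57257200.
Avoiding (9,7): 206253075 - 57257200.

Final answer: 148995875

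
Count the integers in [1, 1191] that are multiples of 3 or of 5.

Multiples of 3: 397. Multiples of 5: 238. Of both (lcm=15): 79.
By inclusion-exclusion: 397 + 238 - 79.

Final answer: 556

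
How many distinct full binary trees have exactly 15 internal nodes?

This is counted by the nth Catalan number C_n. Here n = 15.
C_n = C(2n,n) - C(2n,n+1), so C_{15} = C(30,15) - C(30,16) = 155117520 - 145422675.

Final answer: C_{15} = 9694845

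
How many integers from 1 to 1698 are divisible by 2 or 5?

Multiples of 2: 849. Multiples of 5: 339. Of both (lcm=10): 169.
By inclusion-exclusion: 849 + 339 - 169.

Final answer: 1019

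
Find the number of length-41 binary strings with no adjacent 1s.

Let a(n) count valid strings. If the last bit is 0 the prefix is any valid string of length n-1; if it is 1 the string must end in 01 with a valid prefix of length n-2. So a(n) = a(n-1) + a(n-2), a(1)=2, a(2)=3.
Building up term by term: a(1)=2, a(2)=3, a(3)=5, a(4)=8, a(5)=13, a(6)=21, a(7)=34, a(8)=55, a(9)=89, a(10)=144, a(11)=233, a(12)=377, a(13)=610, a(14)=987, a(15)=1597, a(16)=2584, a(17)=4181, a(18)=6765, a(19)=10946, a(20)=17711, a(21)=28657, a(22)=46368, a(23)=75025, a(24)=121393, a(25)=196418, a(26)=317811, a(27)=514229, a(28)=832040, a(29)=1346269, a(30)=2178309, a(31)=3524578, a(32)=5702887, a(33)=9227465, a(34)=14930352, a(35)=24157817, a(36)=39088169, a(37)=63245986, a(38)=102334155, a(39)=165580141, a(40)=267914296, a(41)=433494437.

Final answer: 433494437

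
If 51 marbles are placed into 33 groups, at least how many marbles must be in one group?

By the pigeonhole principle: ceiling(51/33).

Final answer: 2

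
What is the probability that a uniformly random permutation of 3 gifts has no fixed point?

Use the recurrence D(n) = (n-1)(D(n-1) + D(n-2)) with D(0)=1, D(1)=0.
Building up: D(2)=1, D(3)=2.
Total arrangements: 3! = 6.
Probability = D(3)/3! = 1/3.

Final answer: D(3)/3! = 2/6 = 0.333333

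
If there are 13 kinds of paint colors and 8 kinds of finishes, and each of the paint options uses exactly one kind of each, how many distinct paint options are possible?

By the multiplication principle: 13 x 8.

Final answer: 104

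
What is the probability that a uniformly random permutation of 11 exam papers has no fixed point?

Derangements satisfy D(n) = (n-1)(D(n-1) + D(n-2)), starting from D(0)=1, D(1)=0.
Building up: D(2)=1, D(3)=2, D(4)=9, D(5)=44, D(6)=265, D(7)=1854, D(8)=14833, D(9)=133496, D(10)=1334961, D(11)=14684570.
Total arrangements: 11! = 39916800.
Probability = D(11)/11! = 1468457/3991680.

Final answer: D(11)/11! = 14684570/39916800 = 0.367879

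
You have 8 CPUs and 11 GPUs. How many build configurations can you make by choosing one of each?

By the multiplication principle: 8 x 11.

Final answer: 88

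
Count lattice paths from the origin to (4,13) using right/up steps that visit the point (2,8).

Paths (0,0)->(2,8): C(10,8) = 45.
Paths (2,8)->(4,13): C(7,5) = 21.
By multiplication principle: 45 x 21.

Final answer: 945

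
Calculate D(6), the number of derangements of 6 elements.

D(n) = (n-1)(D(n-1) + D(n-2)), D(0)=1, D(1)=0.
D(2) = 1 x (0 + 1) = 1
D(3) = 2 x (1 + 0) = 2
D(4) = 3 x (2 + 1) = 9
D(5) = 4 x (9 + 2) = 44
D(6) = 5 x (D(5) + D(4)) = 5 x (44 + 9)

Final answer: D(6) = 265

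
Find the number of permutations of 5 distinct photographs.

The number of ways to arrange 5 distinct objects is 5!.

Final answer: 5! = 120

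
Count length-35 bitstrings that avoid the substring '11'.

Let a(n) count valid strings. If the last bit is 0 the prefix is any valid string of length n-1; if it is 1 the string must end in 01 with a valid prefix of length n-2. So a(n) = a(n-1) + a(n-2), a(1)=2, a(2)=3.
Iterating the recurrence: a(1)=2, a(2)=3, a(3)=5, a(4)=8, a(5)=13, a(6)=21, a(7)=34, a(8)=55, a(9)=89, a(10)=144, a(11)=233, a(12)=377, a(13)=610, a(14)=987, a(15)=1597, a(16)=2584, a(17)=4181, a(18)=6765, a(19)=10946, a(20)=17711, a(21)=28657, a(22)=46368, a(23)=75025, a(24)=121393, a(25)=196418, a(26)=317811, a(27)=514229, a(28)=832040, a(29)=1346269, a(30)=2178309, a(31)=3524578, a(32)=5702887, a(33)=9227465, a(34)=14930352, a(35)=24157817.

Final answer: 24157817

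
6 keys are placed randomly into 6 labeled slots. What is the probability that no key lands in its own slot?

Use the recurrence D(n) = (n-1)(D(n-1) + D(n-2)) with D(0)=1, D(1)=0.
Building up: D(2)=1, D(3)=2, D(4)=9, D(5)=44, D(6)=265.
Total arrangements: 6! = 720.
Probability = D(6)/6! = 53/144.

Final answer: D(6)/6! = 265/720 = 0.368056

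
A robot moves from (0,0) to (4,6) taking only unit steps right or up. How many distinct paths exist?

Each path has 4 right steps and 6 up steps in some order (10 steps total).
Choose which 6 of the 10 steps are up: C(10,6).

Final answer: C(10,6) = 210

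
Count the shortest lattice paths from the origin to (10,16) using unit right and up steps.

Each path has 10 right steps and 16 up steps in some order (26 steps total).
Choose which 16 of the 26 steps are up: C(26,16).

Final answer: C(26,16) = 5311735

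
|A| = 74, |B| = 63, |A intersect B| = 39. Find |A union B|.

|A union B| = |A| + |B| - |A intersect B| = 74 + 63 - 39.

Final answer: 98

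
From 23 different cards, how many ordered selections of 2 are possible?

P(23,2) = 23!/(23-2)! = 23!/21!.

Final answer: P(23,2) = 506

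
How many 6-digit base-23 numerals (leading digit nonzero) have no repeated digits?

The leading digit has 22 choices (anything but zero); the next has 22 (anything but the first), then 21, and so on, one fewer each time.
Total: 22 x 22 x 21 x 20 x 19 x 18.

Final answer: 69521760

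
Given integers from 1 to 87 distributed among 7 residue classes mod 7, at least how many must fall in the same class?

By pigeonhole with 87 objects and 7 categories: ceiling(87/7).

Final answer: 13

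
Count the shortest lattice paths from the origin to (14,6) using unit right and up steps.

Each path has 14 right steps and 6 up steps in some order (20 steps total).
Choose which 6 of the 20 steps are up: C(20,6).

Final answer: C(20,6) = 38760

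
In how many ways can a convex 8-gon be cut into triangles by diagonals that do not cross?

The structures are counted by the Catalan number C_n. Here n = 8 - 2 = 6.
C_n = (2n)!/(n!(n+1)!), so C_{6} = 12!/(6! x 7!) = C(12,6)/7 = 924/7.

Final answer: C_{6} = 132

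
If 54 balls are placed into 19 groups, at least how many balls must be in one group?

By the pigeonhole principle: ceiling(54/19).

Final answer: 3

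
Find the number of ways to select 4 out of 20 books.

C(20,4) = 20!/(4! x (20-4)!).

Final answer: C(20,4) = 4845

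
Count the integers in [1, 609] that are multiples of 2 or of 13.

Multiples of 2: 304. Multiples of 13: 46. Of both (lcm=26): 23.
By inclusion-exclusion: 304 + 46 - 23.

Final answer: 327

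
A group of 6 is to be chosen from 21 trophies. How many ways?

C(21,6) = 21!/(6! x (21-6)!).

Final answer: C(21,6) = 54264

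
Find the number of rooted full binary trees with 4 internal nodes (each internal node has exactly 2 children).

This is counted by the nth Catalan number C_n. Here n = 4.
C_n = C(2n,n)/(n+1), so C_{4} = C(8,4)/5 = 70/5.

Final answer: C_{4} = 14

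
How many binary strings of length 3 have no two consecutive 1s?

A valid string ends in 0 (append to any length-(n-1) valid string) or in 01 (append to any length-(n-2) valid string), so a(n) = a(n-1) + a(n-2) with a(1)=2, a(2)=3.
Iterating the recurrence: a(1)=2, a(2)=3, a(3)=5.

Final answer: 5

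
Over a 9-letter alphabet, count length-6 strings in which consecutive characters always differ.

First character: 9 choices. Each subsequent: 8 choices (must differ from the previous one).
Total: 9 x 8^5.

Final answer: 9 x 8^{5} = 294912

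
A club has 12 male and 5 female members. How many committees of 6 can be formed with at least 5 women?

Sum over valid woman counts:
C(5,5)C(12,1).

Final answer: 12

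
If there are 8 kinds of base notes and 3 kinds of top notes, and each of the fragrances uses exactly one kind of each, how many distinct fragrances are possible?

By the multiplication principle: 8 x 3.

Final answer: 24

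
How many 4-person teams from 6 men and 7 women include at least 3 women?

Sum over valid woman counts:
C(7,3)C(6,1) = 210
C(7,4)C(6,0) = 35
Total: 210 + 35.

Final answer: 245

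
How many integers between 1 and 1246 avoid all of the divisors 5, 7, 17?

|div by 5|=249, |div by 7|=178, |div by 17|=73.
|div by 5&7|=35, |div by 5&17|=14, |div by 7&17|=10, |div by all|=2.
By inclusion-exclusion, divisible by at least one: 249+178+73-35-14-10+2 = 443.
Not divisible by any: 1246 - 443.

Final answer: 803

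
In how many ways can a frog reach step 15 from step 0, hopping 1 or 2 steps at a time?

Let f(n) be the number of climbs. Removing the last move (1 or 2 steps) gives f(n) = f(n-1) + f(n-2); base cases f(1)=1, f(2)=2.
Computing successive values: f(1)=1, f(2)=2, f(3)=3, f(4)=5, f(5)=8, f(6)=13, f(7)=21, f(8)=34, f(9)=55, f(10)=89, f(11)=144, f(12)=233, f(13)=377, f(14)=610, f(15)=987.

Final answer: 987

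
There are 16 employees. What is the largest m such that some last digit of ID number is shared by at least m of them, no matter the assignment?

There are 10 possible values for last digit of ID number. With 16 employees and 10 categories, by pigeonhole: ceiling(16/10).

Final answer: 2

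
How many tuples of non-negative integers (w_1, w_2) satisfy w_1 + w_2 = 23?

Stars and bars with 23 stars and 1 bars:
C(23+2-1, 2-1) = C(24,1).

Final answer: C(24,1) = 24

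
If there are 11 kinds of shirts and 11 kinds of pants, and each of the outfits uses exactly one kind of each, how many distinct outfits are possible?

By the multiplication principle: 11 x 11.

Final answer: 121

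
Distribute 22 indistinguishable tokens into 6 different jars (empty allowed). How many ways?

Stars and bars: C(n+k-1, k-1) = C(27,5).

Final answer: C(27,5) = 80730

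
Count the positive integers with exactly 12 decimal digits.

These are the integers in [10^11, 10^12), so the count is 10^12 - 10^11 = 9 x 10^11.

Final answer: 900000000000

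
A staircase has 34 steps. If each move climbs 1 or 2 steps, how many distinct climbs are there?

Condition on the final move: it is a 1-step (f(n-1) ways to get there) or a 2-step (f(n-2) ways), so f(n) = f(n-1) + f(n-2), with f(1)=1, f(2)=2.
Computing successive values: f(1)=1, f(2)=2, f(3)=3, f(4)=5, f(5)=8, f(6)=13, f(7)=21, f(8)=34, f(9)=55, f(10)=89, f(11)=144, f(12)=233, f(13)=377, f(14)=610, f(15)=987, f(16)=1597, f(17)=2584, f(18)=4181, f(19)=6765, f(20)=10946, f(21)=17711, f(22)=28657, f(23)=46368, f(24)=75025, f(25)=121393, f(26)=196418, f(27)=317811, f(28)=514229, f(29)=832040, f(30)=1346269, f(31)=2178309, f(32)=3524578, f(33)=5702887, f(34)=9227465.

Final answer: 9227465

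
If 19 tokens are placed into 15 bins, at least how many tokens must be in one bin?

By the pigeonhole principle: ceiling(19/15).

Final answer: 2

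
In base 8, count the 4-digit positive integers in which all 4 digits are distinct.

The leading digit has 7 choices (anything but zero); the next has 7 (anything but the first), then 6, and so on, one fewer each time.
Total: 7 x 7 x 6 x 5.

Final answer: 1470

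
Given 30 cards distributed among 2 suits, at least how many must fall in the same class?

By pigeonhole with 30 objects and 2 categories: ceiling(30/2).

Final answer: 15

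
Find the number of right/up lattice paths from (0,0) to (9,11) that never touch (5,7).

Total paths to (9,11): C(20,11) = 167960.
Paths through (5,7): C(12,7) x C(8,4) = 55440.
Avoiding (5,7): 167960 - 55440.

Final answer: 112520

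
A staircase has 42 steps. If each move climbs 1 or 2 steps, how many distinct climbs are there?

Condition on the final move: it is a 1-step (f(n-1) ways to get there) or a 2-step (f(n-2) ways), so f(n) = f(n-1) + f(n-2), with f(1)=1, f(2)=2.
Iterating the recurrence: f(1)=1, f(2)=2, f(3)=3, f(4)=5, f(5)=8, f(6)=13, f(7)=21, f(8)=34, f(9)=55, f(10)=89, f(11)=144, f(12)=233, f(13)=377, f(14)=610, f(15)=987, f(16)=1597, f(17)=2584, f(18)=4181, f(19)=6765, f(20)=10946, f(21)=17711, f(22)=28657, f(23)=46368, f(24)=75025, f(25)=121393, f(26)=196418, f(27)=317811, f(28)=514229, f(29)=832040, f(30)=1346269, f(31)=2178309, f(32)=3524578, f(33)=5702887, f(34)=9227465, f(35)=14930352, f(36)=24157817, f(37)=39088169, f(38)=63245986, f(39)=102334155, f(40)=165580141, f(41)=267914296, f(42)=433494437.

Final answer: 433494437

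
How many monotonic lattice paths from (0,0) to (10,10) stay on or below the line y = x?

Total monotonic paths to (10,10): C(20,10) = 184756.
A path is bad iff it touches y = x + 1; reflecting its initial segment maps bad paths bijectively onto all paths to (9,11), of which there are C(20,11) = 167960.
Valid Dyck paths: 184756 - 167960.
(This is the Catalan number C_{10}.)

Final answer: C_{10} = 16796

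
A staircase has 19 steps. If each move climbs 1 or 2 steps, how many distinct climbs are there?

Let f(n) be the number of climbs. Removing the last move (1 or 2 steps) gives f(n) = f(n-1) + f(n-2); base cases f(1)=1, f(2)=2.
Building up term by term: f(1)=1, f(2)=2, f(3)=3, f(4)=5, f(5)=8, f(6)=13, f(7)=21, f(8)=34, f(9)=55, f(10)=89, f(11)=144, f(12)=233, f(13)=377, f(14)=610, f(15)=987, f(16)=1597, f(17)=2584, f(18)=4181, f(19)=6765.

Final answer: 6765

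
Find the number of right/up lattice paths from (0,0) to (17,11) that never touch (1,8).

Total paths to (17,11): C(28,11) = 21474180.
Paths through (1,8): C(9,8) x C(19,3) = 8721.
Avoiding (1,8): 21474180 - 8721.

Final answer: 21465459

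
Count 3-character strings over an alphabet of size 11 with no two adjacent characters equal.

Let g(n) count such strings. g(1) = 11, and each valid string of length n-1 extends in 10 ways (any symbol but the last), so g(n) = 10 g(n-1).
Total: g(3) = 11 x 10^2.

Final answer: 11 x 10^{2} = 1100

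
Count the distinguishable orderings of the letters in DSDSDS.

Letters (D:3, S:3). Total letters: 6.
Permutations = 6!/(3! x 3!).

Final answer: 20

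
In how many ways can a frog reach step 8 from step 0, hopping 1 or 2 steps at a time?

Let f(n) be the number of climbs. Removing the last move (1 or 2 steps) gives f(n) = f(n-1) + f(n-2); base cases f(1)=1, f(2)=2.
Iterating the recurrence: f(1)=1, f(2)=2, f(3)=3, f(4)=5, f(5)=8, f(6)=13, f(7)=21, f(8)=34.

Final answer: 34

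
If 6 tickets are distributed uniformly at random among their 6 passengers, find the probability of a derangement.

Use the recurrence D(n) = (n-1)(D(n-1) + D(n-2)) with D(0)=1, D(1)=0.
Building up: D(2)=1, D(3)=2, D(4)=9, D(5)=44, D(6)=265.
Total arrangements: 6! = 720.
Probability = D(6)/6! = 53/144.

Final answer: D(6)/6! = 265/720 = 0.368056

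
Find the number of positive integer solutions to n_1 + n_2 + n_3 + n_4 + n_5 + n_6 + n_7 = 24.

Substitute n'_i = n_i - 1 (so n'_i >= 0). Then sum n'_i = 24 - 7 = 17.
Stars and bars: C(17+7-1, 7-1) = C(23,6).

Final answer: C(23,6) = 100947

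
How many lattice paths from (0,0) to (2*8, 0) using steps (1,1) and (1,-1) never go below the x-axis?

Total monotonic paths to (8,8): C(16,8) = 12870.
Reflecting each bad path at its first crossing gives a bijection with paths to (7,9): C(16,9) = 11440.
Valid Dyck paths: 12870 - 11440.
(Check: C(16,8) - C(16,9) = C(16,8)/9, the Catalan number C_{8}.)

Final answer: C_{8} = 1430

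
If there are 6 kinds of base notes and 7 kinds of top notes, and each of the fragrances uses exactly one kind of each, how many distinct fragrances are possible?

By the multiplication principle: 6 x 7.

Final answer: 42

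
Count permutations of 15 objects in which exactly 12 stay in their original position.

Choose which 12 elements are fixed: C(15,12) = 455.
Derange the remaining 3 using D(j) = (j-1)(D(j-1) + D(j-2)), D(0)=1, D(1)=0: D(2)=1, D(3)=2.
Total: 455 x 2.

Final answer: C(15,12) D(3) = 910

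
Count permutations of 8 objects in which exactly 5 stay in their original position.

Choose which 5 elements are fixed: C(8,5) = 56.
Derange the remaining 3 using D(j) = (j-1)(D(j-1) + D(j-2)), D(0)=1, D(1)=0: D(2)=1, D(3)=2.
Total: 56 x 2.

Final answer: C(8,5) D(3) = 112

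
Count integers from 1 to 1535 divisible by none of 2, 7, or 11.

|div by 2|=767, |div by 7|=219, |div by 11|=139.
|div by 2&7|=109, |div by 2&11|=69, |div by 7&11|=19, |div by all|=9.
By inclusion-exclusion, divisible by at least one: 767+219+139-109-69-19+9 = 937.
Not divisible by any: 1535 - 937.

Final answer: 598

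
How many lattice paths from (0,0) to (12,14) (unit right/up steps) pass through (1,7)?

Paths (0,0)->(1,7): C(8,7) = 8.
Paths (1,7)->(12,14): C(18,7) = 31824.
By multiplication principle: 8 x 31824.

Final answer: 254592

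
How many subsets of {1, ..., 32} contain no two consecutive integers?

Let a(n) count such subsets of {1, ..., n}. Either n is excluded (a(n-1) ways) or n is included, forcing n-1 out (a(n-2) ways), so a(n) = a(n-1) + a(n-2) with a(1)=2, a(2)=3.
Building up term by term: a(1)=2, a(2)=3, a(3)=5, a(4)=8, a(5)=13, a(6)=21, a(7)=34, a(8)=55, a(9)=89, a(10)=144, a(11)=233, a(12)=377, a(13)=610, a(14)=987, a(15)=1597, a(16)=2584, a(17)=4181, a(18)=6765, a(19)=10946, a(20)=17711, a(21)=28657, a(22)=46368, a(23)=75025, a(24)=121393, a(25)=196418, a(26)=317811, a(27)=514229, a(28)=832040, a(29)=1346269, a(30)=2178309, a(31)=3524578, a(32)=5702887.

Final answer: 5702887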